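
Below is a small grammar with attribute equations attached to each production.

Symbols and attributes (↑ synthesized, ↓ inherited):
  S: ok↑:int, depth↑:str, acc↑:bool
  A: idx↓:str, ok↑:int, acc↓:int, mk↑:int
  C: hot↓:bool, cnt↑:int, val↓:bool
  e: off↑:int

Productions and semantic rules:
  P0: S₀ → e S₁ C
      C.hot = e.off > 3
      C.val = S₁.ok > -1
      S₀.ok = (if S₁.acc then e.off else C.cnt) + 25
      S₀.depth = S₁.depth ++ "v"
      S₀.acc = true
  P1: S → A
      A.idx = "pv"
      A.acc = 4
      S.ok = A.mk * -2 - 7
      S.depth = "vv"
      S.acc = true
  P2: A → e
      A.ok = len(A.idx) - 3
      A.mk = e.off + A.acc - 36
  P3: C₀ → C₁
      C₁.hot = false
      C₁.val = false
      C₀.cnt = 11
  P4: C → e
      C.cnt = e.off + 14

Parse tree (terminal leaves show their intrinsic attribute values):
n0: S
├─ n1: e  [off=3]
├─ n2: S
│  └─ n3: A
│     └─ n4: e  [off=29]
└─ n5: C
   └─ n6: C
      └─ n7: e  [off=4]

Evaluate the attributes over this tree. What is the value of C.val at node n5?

1. n1.off = 3  [terminal]
2. n3.idx = "pv"  ["pv"]
3. n3.acc = 4  [4]
4. n4.off = 29  [terminal]
5. n3.ok = -1  [len(A.idx) - 3]
6. n3.mk = -3  [e.off + A.acc - 36]
7. n2.ok = -1  [A.mk * -2 - 7]
8. n2.depth = "vv"  ["vv"]
9. n2.acc = true  [true]
10. n5.hot = false  [e.off > 3]
11. n5.val = false  [S₁.ok > -1]
12. n6.hot = false  [false]
13. n6.val = false  [false]
14. n7.off = 4  [terminal]
15. n6.cnt = 18  [e.off + 14]
16. n5.cnt = 11  [11]
17. n0.ok = 28  [(if S₁.acc then e.off else C.cnt) + 25]
18. n0.depth = "vvv"  [S₁.depth ++ "v"]
19. n0.acc = true  [true]

false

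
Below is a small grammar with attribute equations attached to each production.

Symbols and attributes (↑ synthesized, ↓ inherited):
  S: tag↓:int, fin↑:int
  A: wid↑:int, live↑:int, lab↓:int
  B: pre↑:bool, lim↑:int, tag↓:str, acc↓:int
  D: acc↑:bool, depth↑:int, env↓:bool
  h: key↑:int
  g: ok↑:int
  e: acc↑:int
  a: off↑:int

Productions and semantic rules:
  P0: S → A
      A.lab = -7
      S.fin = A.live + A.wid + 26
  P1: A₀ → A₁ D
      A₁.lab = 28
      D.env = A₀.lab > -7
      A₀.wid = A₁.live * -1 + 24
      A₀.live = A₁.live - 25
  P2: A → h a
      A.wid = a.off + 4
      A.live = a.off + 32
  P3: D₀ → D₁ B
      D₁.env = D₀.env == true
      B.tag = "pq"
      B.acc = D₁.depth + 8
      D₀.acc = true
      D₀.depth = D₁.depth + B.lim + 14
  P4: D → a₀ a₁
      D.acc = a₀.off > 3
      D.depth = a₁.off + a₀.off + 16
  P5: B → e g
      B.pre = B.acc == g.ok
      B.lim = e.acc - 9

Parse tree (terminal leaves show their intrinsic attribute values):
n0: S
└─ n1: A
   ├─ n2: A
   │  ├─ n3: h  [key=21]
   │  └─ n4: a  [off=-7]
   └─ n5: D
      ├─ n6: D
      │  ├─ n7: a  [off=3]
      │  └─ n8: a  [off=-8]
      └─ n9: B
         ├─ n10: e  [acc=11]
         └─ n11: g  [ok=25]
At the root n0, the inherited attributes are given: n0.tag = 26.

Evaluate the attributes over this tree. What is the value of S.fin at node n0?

1. n0.tag = 26  [given at root]
2. n1.lab = -7  [-7]
3. n2.lab = 28  [28]
4. n3.key = 21  [terminal]
5. n4.off = -7  [terminal]
6. n2.wid = -3  [a.off + 4]
7. n2.live = 25  [a.off + 32]
8. n5.env = false  [A₀.lab > -7]
9. n6.env = false  [D₀.env == true]
10. n7.off = 3  [terminal]
11. n8.off = -8  [terminal]
12. n6.acc = false  [a₀.off > 3]
13. n6.depth = 11  [a₁.off + a₀.off + 16]
14. n9.tag = "pq"  ["pq"]
15. n9.acc = 19  [D₁.depth + 8]
16. n10.acc = 11  [terminal]
17. n11.ok = 25  [terminal]
18. n9.pre = false  [B.acc == g.ok]
19. n9.lim = 2  [e.acc - 9]
20. n5.acc = true  [true]
21. n5.depth = 27  [D₁.depth + B.lim + 14]
22. n1.wid = -1  [A₁.live * -1 + 24]
23. n1.live = 0  [A₁.live - 25]
24. n0.fin = 25  [A.live + A.wid + 26]

25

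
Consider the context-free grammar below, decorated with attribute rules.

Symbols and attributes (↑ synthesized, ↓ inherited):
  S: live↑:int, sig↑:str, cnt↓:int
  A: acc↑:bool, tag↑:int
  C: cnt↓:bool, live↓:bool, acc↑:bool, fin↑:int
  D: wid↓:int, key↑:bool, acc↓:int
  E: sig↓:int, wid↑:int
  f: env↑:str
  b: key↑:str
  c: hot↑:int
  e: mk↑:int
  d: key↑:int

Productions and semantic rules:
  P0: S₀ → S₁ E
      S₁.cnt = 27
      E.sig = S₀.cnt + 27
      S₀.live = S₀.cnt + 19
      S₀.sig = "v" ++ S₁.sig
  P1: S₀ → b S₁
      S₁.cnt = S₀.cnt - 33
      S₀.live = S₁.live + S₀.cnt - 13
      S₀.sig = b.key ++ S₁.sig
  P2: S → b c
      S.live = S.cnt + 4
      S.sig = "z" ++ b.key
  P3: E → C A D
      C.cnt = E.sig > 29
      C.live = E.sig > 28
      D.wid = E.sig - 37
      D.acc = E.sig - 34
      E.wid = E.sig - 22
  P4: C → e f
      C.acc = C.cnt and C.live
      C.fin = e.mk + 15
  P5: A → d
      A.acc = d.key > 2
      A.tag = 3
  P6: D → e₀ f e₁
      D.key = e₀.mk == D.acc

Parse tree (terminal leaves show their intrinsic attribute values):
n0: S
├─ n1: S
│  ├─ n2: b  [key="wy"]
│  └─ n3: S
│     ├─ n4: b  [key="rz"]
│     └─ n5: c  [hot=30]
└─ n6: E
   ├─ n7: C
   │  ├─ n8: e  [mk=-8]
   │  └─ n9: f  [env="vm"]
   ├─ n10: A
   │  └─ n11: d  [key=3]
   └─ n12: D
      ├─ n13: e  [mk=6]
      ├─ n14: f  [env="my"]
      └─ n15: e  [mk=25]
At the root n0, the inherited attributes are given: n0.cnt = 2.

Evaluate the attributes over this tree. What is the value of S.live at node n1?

1. n0.cnt = 2  [given at root]
2. n1.cnt = 27  [27]
3. n2.key = "wy"  [terminal]
4. n3.cnt = -6  [S₀.cnt - 33]
5. n4.key = "rz"  [terminal]
6. n5.hot = 30  [terminal]
7. n3.live = -2  [S.cnt + 4]
8. n3.sig = "zrz"  ["z" ++ b.key]
9. n1.live = 12  [S₁.live + S₀.cnt - 13]
10. n1.sig = "wyzrz"  [b.key ++ S₁.sig]
11. n6.sig = 29  [S₀.cnt + 27]
12. n7.cnt = false  [E.sig > 29]
13. n7.live = true  [E.sig > 28]
14. n8.mk = -8  [terminal]
15. n9.env = "vm"  [terminal]
16. n7.acc = false  [C.cnt and C.live]
17. n7.fin = 7  [e.mk + 15]
18. n11.key = 3  [terminal]
19. n10.acc = true  [d.key > 2]
20. n10.tag = 3  [3]
21. n12.wid = -8  [E.sig - 37]
22. n12.acc = -5  [E.sig - 34]
23. n13.mk = 6  [terminal]
24. n14.env = "my"  [terminal]
25. n15.mk = 25  [terminal]
26. n12.key = false  [e₀.mk == D.acc]
27. n6.wid = 7  [E.sig - 22]
28. n0.live = 21  [S₀.cnt + 19]
29. n0.sig = "vwyzrz"  ["v" ++ S₁.sig]

12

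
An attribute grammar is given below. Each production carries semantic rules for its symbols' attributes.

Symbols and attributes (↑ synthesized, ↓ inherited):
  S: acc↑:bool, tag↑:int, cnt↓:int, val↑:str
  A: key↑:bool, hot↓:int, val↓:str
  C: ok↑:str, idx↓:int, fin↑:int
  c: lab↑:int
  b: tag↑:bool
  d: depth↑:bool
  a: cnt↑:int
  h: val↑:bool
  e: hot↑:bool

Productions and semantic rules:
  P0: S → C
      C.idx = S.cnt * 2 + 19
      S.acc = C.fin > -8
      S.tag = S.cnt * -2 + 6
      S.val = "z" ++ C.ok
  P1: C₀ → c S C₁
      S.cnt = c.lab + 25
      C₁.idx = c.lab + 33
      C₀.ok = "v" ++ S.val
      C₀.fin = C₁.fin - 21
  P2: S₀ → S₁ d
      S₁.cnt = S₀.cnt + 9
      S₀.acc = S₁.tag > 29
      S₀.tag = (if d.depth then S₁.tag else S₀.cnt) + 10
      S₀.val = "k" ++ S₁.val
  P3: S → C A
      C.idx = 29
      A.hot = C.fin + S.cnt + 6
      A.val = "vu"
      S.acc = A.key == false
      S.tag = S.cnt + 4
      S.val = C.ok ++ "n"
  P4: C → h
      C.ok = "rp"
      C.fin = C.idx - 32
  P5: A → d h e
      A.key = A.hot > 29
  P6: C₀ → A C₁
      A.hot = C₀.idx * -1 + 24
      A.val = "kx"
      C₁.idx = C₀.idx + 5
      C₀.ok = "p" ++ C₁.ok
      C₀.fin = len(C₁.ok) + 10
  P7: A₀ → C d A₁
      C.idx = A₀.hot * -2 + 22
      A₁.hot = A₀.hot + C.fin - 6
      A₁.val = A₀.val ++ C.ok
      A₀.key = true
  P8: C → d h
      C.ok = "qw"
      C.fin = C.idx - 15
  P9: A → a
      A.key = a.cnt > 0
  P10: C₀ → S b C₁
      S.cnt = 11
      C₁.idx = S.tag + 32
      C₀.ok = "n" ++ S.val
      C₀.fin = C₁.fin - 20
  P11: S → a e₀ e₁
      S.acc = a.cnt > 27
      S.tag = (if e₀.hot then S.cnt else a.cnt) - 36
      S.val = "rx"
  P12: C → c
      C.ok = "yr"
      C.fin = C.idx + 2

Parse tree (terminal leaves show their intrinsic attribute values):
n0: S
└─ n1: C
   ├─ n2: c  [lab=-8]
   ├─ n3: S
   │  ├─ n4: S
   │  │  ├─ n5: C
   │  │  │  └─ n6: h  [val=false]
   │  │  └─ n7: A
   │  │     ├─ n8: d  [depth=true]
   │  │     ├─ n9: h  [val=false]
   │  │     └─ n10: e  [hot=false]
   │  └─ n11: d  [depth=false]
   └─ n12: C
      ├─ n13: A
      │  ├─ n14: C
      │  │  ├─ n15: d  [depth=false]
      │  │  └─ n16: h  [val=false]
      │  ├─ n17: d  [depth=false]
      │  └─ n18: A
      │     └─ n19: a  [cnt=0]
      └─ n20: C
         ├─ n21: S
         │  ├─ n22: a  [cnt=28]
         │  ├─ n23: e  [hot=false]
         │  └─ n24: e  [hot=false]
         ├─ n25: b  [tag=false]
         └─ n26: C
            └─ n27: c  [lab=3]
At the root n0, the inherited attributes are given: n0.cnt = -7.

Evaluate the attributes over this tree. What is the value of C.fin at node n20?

1. n0.cnt = -7  [given at root]
2. n1.idx = 5  [S.cnt * 2 + 19]
3. n2.lab = -8  [terminal]
4. n3.cnt = 17  [c.lab + 25]
5. n4.cnt = 26  [S₀.cnt + 9]
6. n5.idx = 29  [29]
7. n6.val = false  [terminal]
8. n5.ok = "rp"  ["rp"]
9. n5.fin = -3  [C.idx - 32]
10. n7.hot = 29  [C.fin + S.cnt + 6]
11. n7.val = "vu"  ["vu"]
12. n8.depth = true  [terminal]
13. n9.val = false  [terminal]
14. n10.hot = false  [terminal]
15. n7.key = false  [A.hot > 29]
16. n4.acc = true  [A.key == false]
17. n4.tag = 30  [S.cnt + 4]
18. n4.val = "rpn"  [C.ok ++ "n"]
19. n11.depth = false  [terminal]
20. n3.acc = true  [S₁.tag > 29]
21. n3.tag = 27  [(if d.depth then S₁.tag else S₀.cnt) + 10]
22. n3.val = "krpn"  ["k" ++ S₁.val]
23. n12.idx = 25  [c.lab + 33]
24. n13.hot = -1  [C₀.idx * -1 + 24]
25. n13.val = "kx"  ["kx"]
26. n14.idx = 24  [A₀.hot * -2 + 22]
27. n15.depth = false  [terminal]
28. n16.val = false  [terminal]
29. n14.ok = "qw"  ["qw"]
30. n14.fin = 9  [C.idx - 15]
31. n17.depth = false  [terminal]
32. n18.hot = 2  [A₀.hot + C.fin - 6]
33. n18.val = "kxqw"  [A₀.val ++ C.ok]
34. n19.cnt = 0  [terminal]
35. n18.key = false  [a.cnt > 0]
36. n13.key = true  [true]
37. n20.idx = 30  [C₀.idx + 5]
38. n21.cnt = 11  [11]
39. n22.cnt = 28  [terminal]
40. n23.hot = false  [terminal]
41. n24.hot = false  [terminal]
42. n21.acc = true  [a.cnt > 27]
43. n21.tag = -8  [(if e₀.hot then S.cnt else a.cnt) - 36]
44. n21.val = "rx"  ["rx"]
45. n25.tag = false  [terminal]
46. n26.idx = 24  [S.tag + 32]
47. n27.lab = 3  [terminal]
48. n26.ok = "yr"  ["yr"]
49. n26.fin = 26  [C.idx + 2]
50. n20.ok = "nrx"  ["n" ++ S.val]
51. n20.fin = 6  [C₁.fin - 20]
52. n12.ok = "pnrx"  ["p" ++ C₁.ok]
53. n12.fin = 13  [len(C₁.ok) + 10]
54. n1.ok = "vkrpn"  ["v" ++ S.val]
55. n1.fin = -8  [C₁.fin - 21]
56. n0.acc = false  [C.fin > -8]
57. n0.tag = 20  [S.cnt * -2 + 6]
58. n0.val = "zvkrpn"  ["z" ++ C.ok]

6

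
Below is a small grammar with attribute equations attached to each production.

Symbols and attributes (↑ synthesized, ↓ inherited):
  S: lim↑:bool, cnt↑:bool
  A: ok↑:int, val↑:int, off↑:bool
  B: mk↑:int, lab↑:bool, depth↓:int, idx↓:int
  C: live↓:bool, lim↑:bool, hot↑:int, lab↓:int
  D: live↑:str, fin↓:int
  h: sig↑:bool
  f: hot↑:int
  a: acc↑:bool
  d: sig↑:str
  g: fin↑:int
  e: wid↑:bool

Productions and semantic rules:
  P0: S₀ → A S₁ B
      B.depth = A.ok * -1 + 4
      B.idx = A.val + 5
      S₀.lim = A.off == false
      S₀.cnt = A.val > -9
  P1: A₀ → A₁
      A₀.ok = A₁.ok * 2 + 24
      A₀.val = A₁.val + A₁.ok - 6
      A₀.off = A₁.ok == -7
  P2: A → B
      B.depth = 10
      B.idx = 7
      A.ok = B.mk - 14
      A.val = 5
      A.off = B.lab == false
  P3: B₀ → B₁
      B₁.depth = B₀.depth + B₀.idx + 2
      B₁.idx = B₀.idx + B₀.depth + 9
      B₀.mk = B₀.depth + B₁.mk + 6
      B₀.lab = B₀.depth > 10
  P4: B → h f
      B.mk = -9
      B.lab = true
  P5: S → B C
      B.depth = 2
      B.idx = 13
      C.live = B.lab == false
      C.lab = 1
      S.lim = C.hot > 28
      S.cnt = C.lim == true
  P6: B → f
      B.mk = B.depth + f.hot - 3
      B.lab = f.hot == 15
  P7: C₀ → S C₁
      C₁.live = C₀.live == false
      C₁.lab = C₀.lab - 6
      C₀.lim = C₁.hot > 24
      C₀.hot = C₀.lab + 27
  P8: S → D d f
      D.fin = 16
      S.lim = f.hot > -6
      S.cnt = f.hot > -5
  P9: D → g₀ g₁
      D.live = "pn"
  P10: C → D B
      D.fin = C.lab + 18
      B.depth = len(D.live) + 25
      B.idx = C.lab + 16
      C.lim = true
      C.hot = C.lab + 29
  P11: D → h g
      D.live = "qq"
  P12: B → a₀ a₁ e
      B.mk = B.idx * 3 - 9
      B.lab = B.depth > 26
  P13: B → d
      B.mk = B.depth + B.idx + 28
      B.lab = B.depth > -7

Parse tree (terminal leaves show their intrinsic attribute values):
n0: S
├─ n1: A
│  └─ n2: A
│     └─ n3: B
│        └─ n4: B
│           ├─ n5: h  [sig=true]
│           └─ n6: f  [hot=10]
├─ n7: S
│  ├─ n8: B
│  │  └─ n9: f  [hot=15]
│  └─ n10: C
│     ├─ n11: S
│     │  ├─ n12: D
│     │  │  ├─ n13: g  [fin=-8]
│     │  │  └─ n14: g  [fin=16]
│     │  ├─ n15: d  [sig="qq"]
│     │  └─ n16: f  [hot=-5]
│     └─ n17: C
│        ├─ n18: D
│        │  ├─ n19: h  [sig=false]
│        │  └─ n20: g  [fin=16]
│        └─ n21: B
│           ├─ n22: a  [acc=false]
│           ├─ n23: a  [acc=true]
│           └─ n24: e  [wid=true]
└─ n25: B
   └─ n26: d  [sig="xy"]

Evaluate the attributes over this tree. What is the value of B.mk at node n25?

19

1. n3.depth = 10  [10]
2. n3.idx = 7  [7]
3. n4.depth = 19  [B₀.depth + B₀.idx + 2]
4. n4.idx = 26  [B₀.idx + B₀.depth + 9]
5. n5.sig = true  [terminal]
6. n6.hot = 10  [terminal]
7. n4.mk = -9  [-9]
8. n4.lab = true  [true]
9. n3.mk = 7  [B₀.depth + B₁.mk + 6]
10. n3.lab = false  [B₀.depth > 10]
11. n2.ok = -7  [B.mk - 14]
12. n2.val = 5  [5]
13. n2.off = true  [B.lab == false]
14. n1.ok = 10  [A₁.ok * 2 + 24]
15. n1.val = -8  [A₁.val + A₁.ok - 6]
16. n1.off = true  [A₁.ok == -7]
17. n8.depth = 2  [2]
18. n8.idx = 13  [13]
19. n9.hot = 15  [terminal]
20. n8.mk = 14  [B.depth + f.hot - 3]
21. n8.lab = true  [f.hot == 15]
22. n10.live = false  [B.lab == false]
23. n10.lab = 1  [1]
24. n12.fin = 16  [16]
25. n13.fin = -8  [terminal]
26. n14.fin = 16  [terminal]
27. n12.live = "pn"  ["pn"]
28. n15.sig = "qq"  [terminal]
29. n16.hot = -5  [terminal]
30. n11.lim = true  [f.hot > -6]
31. n11.cnt = false  [f.hot > -5]
32. n17.live = true  [C₀.live == false]
33. n17.lab = -5  [C₀.lab - 6]
34. n18.fin = 13  [C.lab + 18]
35. n19.sig = false  [terminal]
36. n20.fin = 16  [terminal]
37. n18.live = "qq"  ["qq"]
38. n21.depth = 27  [len(D.live) + 25]
39. n21.idx = 11  [C.lab + 16]
40. n22.acc = false  [terminal]
41. n23.acc = true  [terminal]
42. n24.wid = true  [terminal]
43. n21.mk = 24  [B.idx * 3 - 9]
44. n21.lab = true  [B.depth > 26]
45. n17.lim = true  [true]
46. n17.hot = 24  [C.lab + 29]
47. n10.lim = false  [C₁.hot > 24]
48. n10.hot = 28  [C₀.lab + 27]
49. n7.lim = false  [C.hot > 28]
50. n7.cnt = false  [C.lim == true]
51. n25.depth = -6  [A.ok * -1 + 4]
52. n25.idx = -3  [A.val + 5]
53. n26.sig = "xy"  [terminal]
54. n25.mk = 19  [B.depth + B.idx + 28]
55. n25.lab = true  [B.depth > -7]
56. n0.lim = false  [A.off == false]
57. n0.cnt = true  [A.val > -9]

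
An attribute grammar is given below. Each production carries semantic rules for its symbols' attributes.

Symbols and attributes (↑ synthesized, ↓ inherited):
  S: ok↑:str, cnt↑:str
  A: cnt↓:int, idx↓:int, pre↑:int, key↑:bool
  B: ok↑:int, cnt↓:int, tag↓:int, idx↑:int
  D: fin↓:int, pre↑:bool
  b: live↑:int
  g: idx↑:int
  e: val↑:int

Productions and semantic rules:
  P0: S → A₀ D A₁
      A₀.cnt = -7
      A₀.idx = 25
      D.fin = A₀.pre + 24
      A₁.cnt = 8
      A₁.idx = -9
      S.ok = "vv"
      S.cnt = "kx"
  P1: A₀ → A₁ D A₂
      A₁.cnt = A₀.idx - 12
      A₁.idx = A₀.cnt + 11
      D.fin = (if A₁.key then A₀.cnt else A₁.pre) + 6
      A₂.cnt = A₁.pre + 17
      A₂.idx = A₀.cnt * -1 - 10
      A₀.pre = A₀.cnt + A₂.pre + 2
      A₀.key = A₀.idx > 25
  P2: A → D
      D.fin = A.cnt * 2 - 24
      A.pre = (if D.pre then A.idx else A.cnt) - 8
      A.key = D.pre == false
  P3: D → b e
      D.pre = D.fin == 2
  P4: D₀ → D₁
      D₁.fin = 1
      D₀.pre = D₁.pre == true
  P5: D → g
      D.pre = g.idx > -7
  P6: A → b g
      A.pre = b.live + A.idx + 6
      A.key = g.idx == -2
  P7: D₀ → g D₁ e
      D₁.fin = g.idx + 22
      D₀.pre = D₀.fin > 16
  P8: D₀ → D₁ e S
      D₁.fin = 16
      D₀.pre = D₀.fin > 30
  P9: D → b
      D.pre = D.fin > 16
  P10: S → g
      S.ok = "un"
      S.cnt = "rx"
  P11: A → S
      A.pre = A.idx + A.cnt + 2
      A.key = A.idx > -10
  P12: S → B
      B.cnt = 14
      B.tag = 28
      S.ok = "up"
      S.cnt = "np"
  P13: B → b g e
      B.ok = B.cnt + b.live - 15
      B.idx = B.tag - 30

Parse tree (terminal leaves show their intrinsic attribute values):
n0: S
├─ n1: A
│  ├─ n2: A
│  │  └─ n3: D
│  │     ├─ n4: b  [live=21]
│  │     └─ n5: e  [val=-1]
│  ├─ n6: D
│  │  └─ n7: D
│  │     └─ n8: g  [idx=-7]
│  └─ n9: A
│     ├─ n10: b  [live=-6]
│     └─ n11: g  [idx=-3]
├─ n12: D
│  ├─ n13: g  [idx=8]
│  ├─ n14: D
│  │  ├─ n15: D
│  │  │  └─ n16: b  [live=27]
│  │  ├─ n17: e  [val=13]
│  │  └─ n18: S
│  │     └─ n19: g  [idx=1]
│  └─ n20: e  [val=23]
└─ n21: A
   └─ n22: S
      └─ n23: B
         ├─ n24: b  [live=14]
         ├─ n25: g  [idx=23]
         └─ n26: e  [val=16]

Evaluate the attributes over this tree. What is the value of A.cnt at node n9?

13

1. n1.cnt = -7  [-7]
2. n1.idx = 25  [25]
3. n2.cnt = 13  [A₀.idx - 12]
4. n2.idx = 4  [A₀.cnt + 11]
5. n3.fin = 2  [A.cnt * 2 - 24]
6. n4.live = 21  [terminal]
7. n5.val = -1  [terminal]
8. n3.pre = true  [D.fin == 2]
9. n2.pre = -4  [(if D.pre then A.idx else A.cnt) - 8]
10. n2.key = false  [D.pre == false]
11. n6.fin = 2  [(if A₁.key then A₀.cnt else A₁.pre) + 6]
12. n7.fin = 1  [1]
13. n8.idx = -7  [terminal]
14. n7.pre = false  [g.idx > -7]
15. n6.pre = false  [D₁.pre == true]
16. n9.cnt = 13  [A₁.pre + 17]
17. n9.idx = -3  [A₀.cnt * -1 - 10]
18. n10.live = -6  [terminal]
19. n11.idx = -3  [terminal]
20. n9.pre = -3  [b.live + A.idx + 6]
21. n9.key = false  [g.idx == -2]
22. n1.pre = -8  [A₀.cnt + A₂.pre + 2]
23. n1.key = false  [A₀.idx > 25]
24. n12.fin = 16  [A₀.pre + 24]
25. n13.idx = 8  [terminal]
26. n14.fin = 30  [g.idx + 22]
27. n15.fin = 16  [16]
28. n16.live = 27  [terminal]
29. n15.pre = false  [D.fin > 16]
30. n17.val = 13  [terminal]
31. n19.idx = 1  [terminal]
32. n18.ok = "un"  ["un"]
33. n18.cnt = "rx"  ["rx"]
34. n14.pre = false  [D₀.fin > 30]
35. n20.val = 23  [terminal]
36. n12.pre = false  [D₀.fin > 16]
37. n21.cnt = 8  [8]
38. n21.idx = -9  [-9]
39. n23.cnt = 14  [14]
40. n23.tag = 28  [28]
41. n24.live = 14  [terminal]
42. n25.idx = 23  [terminal]
43. n26.val = 16  [terminal]
44. n23.ok = 13  [B.cnt + b.live - 15]
45. n23.idx = -2  [B.tag - 30]
46. n22.ok = "up"  ["up"]
47. n22.cnt = "np"  ["np"]
48. n21.pre = 1  [A.idx + A.cnt + 2]
49. n21.key = true  [A.idx > -10]
50. n0.ok = "vv"  ["vv"]
51. n0.cnt = "kx"  ["kx"]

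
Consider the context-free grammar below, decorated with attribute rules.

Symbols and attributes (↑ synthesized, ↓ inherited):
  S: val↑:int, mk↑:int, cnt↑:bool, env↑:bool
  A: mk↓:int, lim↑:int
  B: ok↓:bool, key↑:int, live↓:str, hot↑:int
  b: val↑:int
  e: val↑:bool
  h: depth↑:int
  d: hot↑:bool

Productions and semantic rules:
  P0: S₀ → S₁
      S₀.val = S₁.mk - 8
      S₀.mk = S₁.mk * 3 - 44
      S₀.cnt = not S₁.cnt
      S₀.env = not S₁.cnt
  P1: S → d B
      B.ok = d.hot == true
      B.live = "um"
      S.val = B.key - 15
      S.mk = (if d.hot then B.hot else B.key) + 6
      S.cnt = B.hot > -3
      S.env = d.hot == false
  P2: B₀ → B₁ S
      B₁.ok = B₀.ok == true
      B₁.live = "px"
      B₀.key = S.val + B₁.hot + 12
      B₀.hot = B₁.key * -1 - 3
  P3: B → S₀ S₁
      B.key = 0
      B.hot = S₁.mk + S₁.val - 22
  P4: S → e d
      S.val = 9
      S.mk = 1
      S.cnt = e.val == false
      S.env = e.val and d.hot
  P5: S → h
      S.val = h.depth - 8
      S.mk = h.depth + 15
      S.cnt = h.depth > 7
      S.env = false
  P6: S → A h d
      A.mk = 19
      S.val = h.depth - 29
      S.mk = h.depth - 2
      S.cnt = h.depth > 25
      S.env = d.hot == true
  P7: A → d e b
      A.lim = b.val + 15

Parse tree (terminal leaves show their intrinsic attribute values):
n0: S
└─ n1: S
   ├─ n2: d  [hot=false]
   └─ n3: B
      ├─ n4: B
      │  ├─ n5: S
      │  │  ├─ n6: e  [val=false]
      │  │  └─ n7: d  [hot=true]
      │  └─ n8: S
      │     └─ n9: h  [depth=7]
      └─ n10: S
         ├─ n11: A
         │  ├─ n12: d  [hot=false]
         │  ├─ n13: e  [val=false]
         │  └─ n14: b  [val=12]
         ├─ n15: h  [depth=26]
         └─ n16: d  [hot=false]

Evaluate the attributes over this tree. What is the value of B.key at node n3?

8

1. n2.hot = false  [terminal]
2. n3.ok = false  [d.hot == true]
3. n3.live = "um"  ["um"]
4. n4.ok = false  [B₀.ok == true]
5. n4.live = "px"  ["px"]
6. n6.val = false  [terminal]
7. n7.hot = true  [terminal]
8. n5.val = 9  [9]
9. n5.mk = 1  [1]
10. n5.cnt = true  [e.val == false]
11. n5.env = false  [e.val and d.hot]
12. n9.depth = 7  [terminal]
13. n8.val = -1  [h.depth - 8]
14. n8.mk = 22  [h.depth + 15]
15. n8.cnt = false  [h.depth > 7]
16. n8.env = false  [false]
17. n4.key = 0  [0]
18. n4.hot = -1  [S₁.mk + S₁.val - 22]
19. n11.mk = 19  [19]
20. n12.hot = false  [terminal]
21. n13.val = false  [terminal]
22. n14.val = 12  [terminal]
23. n11.lim = 27  [b.val + 15]
24. n15.depth = 26  [terminal]
25. n16.hot = false  [terminal]
26. n10.val = -3  [h.depth - 29]
27. n10.mk = 24  [h.depth - 2]
28. n10.cnt = true  [h.depth > 25]
29. n10.env = false  [d.hot == true]
30. n3.key = 8  [S.val + B₁.hot + 12]
31. n3.hot = -3  [B₁.key * -1 - 3]
32. n1.val = -7  [B.key - 15]
33. n1.mk = 14  [(if d.hot then B.hot else B.key) + 6]
34. n1.cnt = false  [B.hot > -3]
35. n1.env = true  [d.hot == false]
36. n0.val = 6  [S₁.mk - 8]
37. n0.mk = -2  [S₁.mk * 3 - 44]
38. n0.cnt = true  [not S₁.cnt]
39. n0.env = true  [not S₁.cnt]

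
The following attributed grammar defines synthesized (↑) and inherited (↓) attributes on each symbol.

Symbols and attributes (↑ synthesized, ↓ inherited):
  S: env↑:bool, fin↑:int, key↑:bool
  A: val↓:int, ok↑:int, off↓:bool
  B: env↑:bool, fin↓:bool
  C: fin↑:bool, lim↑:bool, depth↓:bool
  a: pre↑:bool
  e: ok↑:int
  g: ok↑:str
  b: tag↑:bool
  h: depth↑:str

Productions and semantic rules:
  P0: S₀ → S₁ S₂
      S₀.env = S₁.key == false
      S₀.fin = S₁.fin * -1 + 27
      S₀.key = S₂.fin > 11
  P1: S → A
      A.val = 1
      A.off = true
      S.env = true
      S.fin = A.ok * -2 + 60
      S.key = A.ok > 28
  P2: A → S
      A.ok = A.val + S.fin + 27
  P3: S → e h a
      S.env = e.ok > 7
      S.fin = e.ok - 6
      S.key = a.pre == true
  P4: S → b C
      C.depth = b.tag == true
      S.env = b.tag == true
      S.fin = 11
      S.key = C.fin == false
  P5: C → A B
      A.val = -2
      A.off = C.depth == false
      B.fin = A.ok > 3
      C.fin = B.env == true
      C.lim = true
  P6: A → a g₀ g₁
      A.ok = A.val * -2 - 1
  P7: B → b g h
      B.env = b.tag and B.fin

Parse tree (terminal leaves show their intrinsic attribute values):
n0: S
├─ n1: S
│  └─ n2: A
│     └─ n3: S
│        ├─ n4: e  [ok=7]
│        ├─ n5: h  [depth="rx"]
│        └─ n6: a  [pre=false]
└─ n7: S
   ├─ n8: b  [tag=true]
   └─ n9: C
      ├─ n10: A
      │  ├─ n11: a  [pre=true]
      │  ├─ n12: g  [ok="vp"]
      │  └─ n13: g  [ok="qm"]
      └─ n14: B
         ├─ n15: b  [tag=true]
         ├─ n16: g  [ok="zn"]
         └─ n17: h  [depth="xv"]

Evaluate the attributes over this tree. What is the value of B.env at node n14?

1. n2.val = 1  [1]
2. n2.off = true  [true]
3. n4.ok = 7  [terminal]
4. n5.depth = "rx"  [terminal]
5. n6.pre = false  [terminal]
6. n3.env = false  [e.ok > 7]
7. n3.fin = 1  [e.ok - 6]
8. n3.key = false  [a.pre == true]
9. n2.ok = 29  [A.val + S.fin + 27]
10. n1.env = true  [true]
11. n1.fin = 2  [A.ok * -2 + 60]
12. n1.key = true  [A.ok > 28]
13. n8.tag = true  [terminal]
14. n9.depth = true  [b.tag == true]
15. n10.val = -2  [-2]
16. n10.off = false  [C.depth == false]
17. n11.pre = true  [terminal]
18. n12.ok = "vp"  [terminal]
19. n13.ok = "qm"  [terminal]
20. n10.ok = 3  [A.val * -2 - 1]
21. n14.fin = false  [A.ok > 3]
22. n15.tag = true  [terminal]
23. n16.ok = "zn"  [terminal]
24. n17.depth = "xv"  [terminal]
25. n14.env = false  [b.tag and B.fin]
26. n9.fin = false  [B.env == true]
27. n9.lim = true  [true]
28. n7.env = true  [b.tag == true]
29. n7.fin = 11  [11]
30. n7.key = true  [C.fin == false]
31. n0.env = false  [S₁.key == false]
32. n0.fin = 25  [S₁.fin * -1 + 27]
33. n0.key = false  [S₂.fin > 11]

false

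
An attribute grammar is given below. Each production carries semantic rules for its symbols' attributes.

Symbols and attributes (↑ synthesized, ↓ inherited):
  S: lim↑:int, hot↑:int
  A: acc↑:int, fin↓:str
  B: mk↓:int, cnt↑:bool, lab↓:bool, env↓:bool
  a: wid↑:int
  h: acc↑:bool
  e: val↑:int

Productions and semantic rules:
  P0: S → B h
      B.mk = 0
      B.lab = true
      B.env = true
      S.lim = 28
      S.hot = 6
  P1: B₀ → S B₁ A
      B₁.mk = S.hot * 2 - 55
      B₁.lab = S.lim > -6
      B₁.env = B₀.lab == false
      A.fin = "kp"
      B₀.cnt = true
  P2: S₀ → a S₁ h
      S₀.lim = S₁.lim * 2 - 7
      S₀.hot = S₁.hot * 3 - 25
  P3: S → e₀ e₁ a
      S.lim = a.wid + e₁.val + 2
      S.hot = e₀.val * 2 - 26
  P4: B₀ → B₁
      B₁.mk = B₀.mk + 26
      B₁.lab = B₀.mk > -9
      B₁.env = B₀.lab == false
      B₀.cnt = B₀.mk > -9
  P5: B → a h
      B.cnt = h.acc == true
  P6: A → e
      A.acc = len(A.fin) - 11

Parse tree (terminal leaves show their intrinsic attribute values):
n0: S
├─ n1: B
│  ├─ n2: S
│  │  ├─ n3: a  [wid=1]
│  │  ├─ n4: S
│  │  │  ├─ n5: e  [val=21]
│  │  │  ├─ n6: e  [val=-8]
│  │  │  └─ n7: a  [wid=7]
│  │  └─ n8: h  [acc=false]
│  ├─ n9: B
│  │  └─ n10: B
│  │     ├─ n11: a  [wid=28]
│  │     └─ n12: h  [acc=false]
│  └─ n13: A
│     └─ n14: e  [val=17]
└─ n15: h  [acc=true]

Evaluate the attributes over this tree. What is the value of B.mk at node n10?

1. n1.mk = 0  [0]
2. n1.lab = true  [true]
3. n1.env = true  [true]
4. n3.wid = 1  [terminal]
5. n5.val = 21  [terminal]
6. n6.val = -8  [terminal]
7. n7.wid = 7  [terminal]
8. n4.lim = 1  [a.wid + e₁.val + 2]
9. n4.hot = 16  [e₀.val * 2 - 26]
10. n8.acc = false  [terminal]
11. n2.lim = -5  [S₁.lim * 2 - 7]
12. n2.hot = 23  [S₁.hot * 3 - 25]
13. n9.mk = -9  [S.hot * 2 - 55]
14. n9.lab = true  [S.lim > -6]
15. n9.env = false  [B₀.lab == false]
16. n10.mk = 17  [B₀.mk + 26]
17. n10.lab = false  [B₀.mk > -9]
18. n10.env = false  [B₀.lab == false]
19. n11.wid = 28  [terminal]
20. n12.acc = false  [terminal]
21. n10.cnt = false  [h.acc == true]
22. n9.cnt = false  [B₀.mk > -9]
23. n13.fin = "kp"  ["kp"]
24. n14.val = 17  [terminal]
25. n13.acc = -9  [len(A.fin) - 11]
26. n1.cnt = true  [true]
27. n15.acc = true  [terminal]
28. n0.lim = 28  [28]
29. n0.hot = 6  [6]

17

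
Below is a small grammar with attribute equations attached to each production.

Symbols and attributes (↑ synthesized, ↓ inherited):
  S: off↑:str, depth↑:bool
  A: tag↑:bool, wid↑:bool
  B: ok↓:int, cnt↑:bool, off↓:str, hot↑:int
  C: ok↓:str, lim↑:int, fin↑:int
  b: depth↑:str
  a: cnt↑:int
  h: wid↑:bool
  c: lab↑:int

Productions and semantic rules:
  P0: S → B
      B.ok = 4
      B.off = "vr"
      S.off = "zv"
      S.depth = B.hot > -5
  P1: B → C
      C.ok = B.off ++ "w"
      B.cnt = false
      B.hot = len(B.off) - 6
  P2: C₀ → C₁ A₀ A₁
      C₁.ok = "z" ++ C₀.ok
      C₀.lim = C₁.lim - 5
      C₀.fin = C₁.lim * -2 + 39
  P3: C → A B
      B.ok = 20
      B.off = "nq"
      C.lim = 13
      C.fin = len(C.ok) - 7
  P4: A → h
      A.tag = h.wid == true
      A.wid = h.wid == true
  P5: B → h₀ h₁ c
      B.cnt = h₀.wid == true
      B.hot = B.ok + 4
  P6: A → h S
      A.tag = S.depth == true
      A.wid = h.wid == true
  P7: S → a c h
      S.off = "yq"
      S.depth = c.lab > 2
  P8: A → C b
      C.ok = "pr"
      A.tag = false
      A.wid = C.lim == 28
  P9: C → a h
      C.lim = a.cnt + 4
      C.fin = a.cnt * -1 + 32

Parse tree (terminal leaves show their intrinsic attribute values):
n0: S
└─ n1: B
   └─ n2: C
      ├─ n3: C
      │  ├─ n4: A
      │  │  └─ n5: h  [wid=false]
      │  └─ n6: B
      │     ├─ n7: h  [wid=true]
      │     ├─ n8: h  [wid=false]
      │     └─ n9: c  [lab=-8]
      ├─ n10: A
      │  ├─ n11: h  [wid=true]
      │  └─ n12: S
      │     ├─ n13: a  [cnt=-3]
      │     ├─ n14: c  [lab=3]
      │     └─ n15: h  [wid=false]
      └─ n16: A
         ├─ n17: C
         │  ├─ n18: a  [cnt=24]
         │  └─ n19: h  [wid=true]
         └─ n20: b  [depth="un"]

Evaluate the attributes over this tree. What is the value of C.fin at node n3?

-3

1. n1.ok = 4  [4]
2. n1.off = "vr"  ["vr"]
3. n2.ok = "vrw"  [B.off ++ "w"]
4. n3.ok = "zvrw"  ["z" ++ C₀.ok]
5. n5.wid = false  [terminal]
6. n4.tag = false  [h.wid == true]
7. n4.wid = false  [h.wid == true]
8. n6.ok = 20  [20]
9. n6.off = "nq"  ["nq"]
10. n7.wid = true  [terminal]
11. n8.wid = false  [terminal]
12. n9.lab = -8  [terminal]
13. n6.cnt = true  [h₀.wid == true]
14. n6.hot = 24  [B.ok + 4]
15. n3.lim = 13  [13]
16. n3.fin = -3  [len(C.ok) - 7]
17. n11.wid = true  [terminal]
18. n13.cnt = -3  [terminal]
19. n14.lab = 3  [terminal]
20. n15.wid = false  [terminal]
21. n12.off = "yq"  ["yq"]
22. n12.depth = true  [c.lab > 2]
23. n10.tag = true  [S.depth == true]
24. n10.wid = true  [h.wid == true]
25. n17.ok = "pr"  ["pr"]
26. n18.cnt = 24  [terminal]
27. n19.wid = true  [terminal]
28. n17.lim = 28  [a.cnt + 4]
29. n17.fin = 8  [a.cnt * -1 + 32]
30. n20.depth = "un"  [terminal]
31. n16.tag = false  [false]
32. n16.wid = true  [C.lim == 28]
33. n2.lim = 8  [C₁.lim - 5]
34. n2.fin = 13  [C₁.lim * -2 + 39]
35. n1.cnt = false  [false]
36. n1.hot = -4  [len(B.off) - 6]
37. n0.off = "zv"  ["zv"]
38. n0.depth = true  [B.hot > -5]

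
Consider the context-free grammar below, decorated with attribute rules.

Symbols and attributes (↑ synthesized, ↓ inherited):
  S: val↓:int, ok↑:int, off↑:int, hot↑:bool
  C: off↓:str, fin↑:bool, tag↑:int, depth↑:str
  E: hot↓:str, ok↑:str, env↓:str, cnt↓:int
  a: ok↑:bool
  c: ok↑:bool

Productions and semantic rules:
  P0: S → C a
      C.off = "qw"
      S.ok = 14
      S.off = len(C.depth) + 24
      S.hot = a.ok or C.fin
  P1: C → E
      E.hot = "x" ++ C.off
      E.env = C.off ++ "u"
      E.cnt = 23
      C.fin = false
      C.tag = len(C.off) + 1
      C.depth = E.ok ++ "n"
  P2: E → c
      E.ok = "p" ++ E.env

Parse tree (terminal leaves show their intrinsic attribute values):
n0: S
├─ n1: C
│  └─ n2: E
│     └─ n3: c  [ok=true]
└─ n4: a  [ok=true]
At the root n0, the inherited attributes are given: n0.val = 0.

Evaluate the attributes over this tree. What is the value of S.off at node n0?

29

1. n0.val = 0  [given at root]
2. n1.off = "qw"  ["qw"]
3. n2.hot = "xqw"  ["x" ++ C.off]
4. n2.env = "qwu"  [C.off ++ "u"]
5. n2.cnt = 23  [23]
6. n3.ok = true  [terminal]
7. n2.ok = "pqwu"  ["p" ++ E.env]
8. n1.fin = false  [false]
9. n1.tag = 3  [len(C.off) + 1]
10. n1.depth = "pqwun"  [E.ok ++ "n"]
11. n4.ok = true  [terminal]
12. n0.ok = 14  [14]
13. n0.off = 29  [len(C.depth) + 24]
14. n0.hot = true  [a.ok or C.fin]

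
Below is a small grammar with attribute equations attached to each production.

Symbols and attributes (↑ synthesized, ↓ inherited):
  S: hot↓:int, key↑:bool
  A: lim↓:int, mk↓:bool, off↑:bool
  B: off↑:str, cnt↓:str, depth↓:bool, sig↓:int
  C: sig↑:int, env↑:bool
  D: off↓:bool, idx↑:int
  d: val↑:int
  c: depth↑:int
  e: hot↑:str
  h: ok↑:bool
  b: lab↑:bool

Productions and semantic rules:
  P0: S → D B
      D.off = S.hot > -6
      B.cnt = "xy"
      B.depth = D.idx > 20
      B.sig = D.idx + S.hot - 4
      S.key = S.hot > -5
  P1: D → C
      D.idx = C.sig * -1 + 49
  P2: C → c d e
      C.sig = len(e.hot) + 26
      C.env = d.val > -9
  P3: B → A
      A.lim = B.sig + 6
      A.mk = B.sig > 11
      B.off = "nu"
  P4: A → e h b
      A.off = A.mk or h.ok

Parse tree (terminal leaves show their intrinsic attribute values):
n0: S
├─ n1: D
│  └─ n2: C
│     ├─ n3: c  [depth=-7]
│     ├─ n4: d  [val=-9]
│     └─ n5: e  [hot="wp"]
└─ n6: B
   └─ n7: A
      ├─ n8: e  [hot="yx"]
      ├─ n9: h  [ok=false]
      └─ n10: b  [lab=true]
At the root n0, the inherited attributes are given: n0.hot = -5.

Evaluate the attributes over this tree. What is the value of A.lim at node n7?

1. n0.hot = -5  [given at root]
2. n1.off = true  [S.hot > -6]
3. n3.depth = -7  [terminal]
4. n4.val = -9  [terminal]
5. n5.hot = "wp"  [terminal]
6. n2.sig = 28  [len(e.hot) + 26]
7. n2.env = false  [d.val > -9]
8. n1.idx = 21  [C.sig * -1 + 49]
9. n6.cnt = "xy"  ["xy"]
10. n6.depth = true  [D.idx > 20]
11. n6.sig = 12  [D.idx + S.hot - 4]
12. n7.lim = 18  [B.sig + 6]
13. n7.mk = true  [B.sig > 11]
14. n8.hot = "yx"  [terminal]
15. n9.ok = false  [terminal]
16. n10.lab = true  [terminal]
17. n7.off = true  [A.mk or h.ok]
18. n6.off = "nu"  ["nu"]
19. n0.key = false  [S.hot > -5]

18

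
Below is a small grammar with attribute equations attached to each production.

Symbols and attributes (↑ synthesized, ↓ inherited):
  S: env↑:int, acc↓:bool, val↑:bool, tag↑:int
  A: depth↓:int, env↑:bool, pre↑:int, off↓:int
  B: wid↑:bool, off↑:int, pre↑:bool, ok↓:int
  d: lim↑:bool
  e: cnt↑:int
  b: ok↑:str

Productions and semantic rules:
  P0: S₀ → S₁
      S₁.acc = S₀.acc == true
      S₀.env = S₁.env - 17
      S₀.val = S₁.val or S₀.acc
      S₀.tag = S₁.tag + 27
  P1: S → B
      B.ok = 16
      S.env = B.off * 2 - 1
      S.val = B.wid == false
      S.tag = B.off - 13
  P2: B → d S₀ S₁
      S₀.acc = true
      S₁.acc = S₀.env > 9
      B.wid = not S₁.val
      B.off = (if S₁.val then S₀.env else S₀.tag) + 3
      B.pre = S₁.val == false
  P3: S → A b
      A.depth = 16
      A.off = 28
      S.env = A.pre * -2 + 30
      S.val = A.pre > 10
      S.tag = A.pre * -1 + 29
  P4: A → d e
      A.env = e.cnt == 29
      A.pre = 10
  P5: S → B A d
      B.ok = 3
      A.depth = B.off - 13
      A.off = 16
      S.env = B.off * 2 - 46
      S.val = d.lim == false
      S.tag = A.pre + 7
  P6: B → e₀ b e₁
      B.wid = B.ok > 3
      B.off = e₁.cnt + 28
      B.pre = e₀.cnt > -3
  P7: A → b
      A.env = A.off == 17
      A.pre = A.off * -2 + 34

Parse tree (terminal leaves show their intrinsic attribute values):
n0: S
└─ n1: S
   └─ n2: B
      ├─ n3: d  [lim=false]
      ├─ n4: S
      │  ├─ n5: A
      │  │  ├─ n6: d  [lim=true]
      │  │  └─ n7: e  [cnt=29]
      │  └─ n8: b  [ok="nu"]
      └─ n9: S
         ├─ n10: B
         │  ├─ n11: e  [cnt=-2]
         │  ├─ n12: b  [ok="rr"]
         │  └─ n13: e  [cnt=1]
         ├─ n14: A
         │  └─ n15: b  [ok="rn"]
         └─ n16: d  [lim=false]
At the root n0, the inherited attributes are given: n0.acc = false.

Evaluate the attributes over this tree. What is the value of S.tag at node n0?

27

1. n0.acc = false  [given at root]
2. n1.acc = false  [S₀.acc == true]
3. n2.ok = 16  [16]
4. n3.lim = false  [terminal]
5. n4.acc = true  [true]
6. n5.depth = 16  [16]
7. n5.off = 28  [28]
8. n6.lim = true  [terminal]
9. n7.cnt = 29  [terminal]
10. n5.env = true  [e.cnt == 29]
11. n5.pre = 10  [10]
12. n8.ok = "nu"  [terminal]
13. n4.env = 10  [A.pre * -2 + 30]
14. n4.val = false  [A.pre > 10]
15. n4.tag = 19  [A.pre * -1 + 29]
16. n9.acc = true  [S₀.env > 9]
17. n10.ok = 3  [3]
18. n11.cnt = -2  [terminal]
19. n12.ok = "rr"  [terminal]
20. n13.cnt = 1  [terminal]
21. n10.wid = false  [B.ok > 3]
22. n10.off = 29  [e₁.cnt + 28]
23. n10.pre = true  [e₀.cnt > -3]
24. n14.depth = 16  [B.off - 13]
25. n14.off = 16  [16]
26. n15.ok = "rn"  [terminal]
27. n14.env = false  [A.off == 17]
28. n14.pre = 2  [A.off * -2 + 34]
29. n16.lim = false  [terminal]
30. n9.env = 12  [B.off * 2 - 46]
31. n9.val = true  [d.lim == false]
32. n9.tag = 9  [A.pre + 7]
33. n2.wid = false  [not S₁.val]
34. n2.off = 13  [(if S₁.val then S₀.env else S₀.tag) + 3]
35. n2.pre = false  [S₁.val == false]
36. n1.env = 25  [B.off * 2 - 1]
37. n1.val = true  [B.wid == false]
38. n1.tag = 0  [B.off - 13]
39. n0.env = 8  [S₁.env - 17]
40. n0.val = true  [S₁.val or S₀.acc]
41. n0.tag = 27  [S₁.tag + 27]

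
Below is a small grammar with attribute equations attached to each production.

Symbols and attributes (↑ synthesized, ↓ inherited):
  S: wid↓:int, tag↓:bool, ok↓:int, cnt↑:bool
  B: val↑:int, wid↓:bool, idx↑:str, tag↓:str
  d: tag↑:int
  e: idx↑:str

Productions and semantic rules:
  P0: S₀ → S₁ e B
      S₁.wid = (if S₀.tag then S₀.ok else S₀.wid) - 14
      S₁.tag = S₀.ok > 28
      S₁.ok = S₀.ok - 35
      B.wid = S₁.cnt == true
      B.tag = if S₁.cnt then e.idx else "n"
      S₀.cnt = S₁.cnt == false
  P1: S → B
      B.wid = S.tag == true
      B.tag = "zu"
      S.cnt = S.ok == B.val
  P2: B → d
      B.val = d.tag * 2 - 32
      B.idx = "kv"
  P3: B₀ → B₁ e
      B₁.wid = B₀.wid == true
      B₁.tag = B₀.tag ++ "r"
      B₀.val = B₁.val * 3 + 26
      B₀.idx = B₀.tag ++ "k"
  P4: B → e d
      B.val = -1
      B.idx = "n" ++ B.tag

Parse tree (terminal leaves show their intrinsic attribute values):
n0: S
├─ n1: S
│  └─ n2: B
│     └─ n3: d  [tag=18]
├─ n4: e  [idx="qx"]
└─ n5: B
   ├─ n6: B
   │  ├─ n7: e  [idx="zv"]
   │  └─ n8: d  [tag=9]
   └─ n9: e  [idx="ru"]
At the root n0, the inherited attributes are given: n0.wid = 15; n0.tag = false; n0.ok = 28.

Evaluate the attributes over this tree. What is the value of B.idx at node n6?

1. n0.wid = 15  [given at root]
2. n0.tag = false  [given at root]
3. n0.ok = 28  [given at root]
4. n1.wid = 1  [(if S₀.tag then S₀.ok else S₀.wid) - 14]
5. n1.tag = false  [S₀.ok > 28]
6. n1.ok = -7  [S₀.ok - 35]
7. n2.wid = false  [S.tag == true]
8. n2.tag = "zu"  ["zu"]
9. n3.tag = 18  [terminal]
10. n2.val = 4  [d.tag * 2 - 32]
11. n2.idx = "kv"  ["kv"]
12. n1.cnt = false  [S.ok == B.val]
13. n4.idx = "qx"  [terminal]
14. n5.wid = false  [S₁.cnt == true]
15. n5.tag = "n"  [if S₁.cnt then e.idx else "n"]
16. n6.wid = false  [B₀.wid == true]
17. n6.tag = "nr"  [B₀.tag ++ "r"]
18. n7.idx = "zv"  [terminal]
19. n8.tag = 9  [terminal]
20. n6.val = -1  [-1]
21. n6.idx = "nnr"  ["n" ++ B.tag]
22. n9.idx = "ru"  [terminal]
23. n5.val = 23  [B₁.val * 3 + 26]
24. n5.idx = "nk"  [B₀.tag ++ "k"]
25. n0.cnt = true  [S₁.cnt == false]

"nnr"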